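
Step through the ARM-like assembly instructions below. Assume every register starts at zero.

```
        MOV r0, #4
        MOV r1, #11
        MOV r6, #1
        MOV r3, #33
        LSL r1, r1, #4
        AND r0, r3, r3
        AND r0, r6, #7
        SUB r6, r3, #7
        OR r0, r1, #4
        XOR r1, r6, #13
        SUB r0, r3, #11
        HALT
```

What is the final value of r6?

MOV r0, #4 → r0=4
MOV r1, #11 → r1=11
MOV r6, #1 → r6=1
MOV r3, #33 → r3=33
LSL r1, r1, #4 → r1=11<<4=176
AND r0, r3, r3 → r0=33&33=33
AND r0, r6, #7 → r0=1&7=1
SUB r6, r3, #7 → r6=33-7=26
OR r0, r1, #4 → r0=176|4=180
XOR r1, r6, #13 → r1=26^13=23
SUB r0, r3, #11 → r0=33-11=22
halt.

26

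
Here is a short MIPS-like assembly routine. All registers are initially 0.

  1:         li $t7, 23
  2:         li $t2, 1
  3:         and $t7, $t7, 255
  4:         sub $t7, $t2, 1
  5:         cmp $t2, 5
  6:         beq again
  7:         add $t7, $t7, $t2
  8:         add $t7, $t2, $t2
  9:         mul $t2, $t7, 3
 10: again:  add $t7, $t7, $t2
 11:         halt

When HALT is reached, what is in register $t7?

li $t7, 23 → $t7=23
li $t2, 1 → $t2=1
and $t7, $t7, 255 → $t7=23&255=23
sub $t7, $t2, 1 → $t7=1-1=0
cmp $t2, 5  (cmp 1,5)
beq again: not taken
add $t7, $t7, $t2 → $t7=0+1=1
add $t7, $t2, $t2 → $t7=1+1=2
mul $t2, $t7, 3 → $t2=2*3=6
add $t7, $t7, $t2 → $t7=2+6=8
halt.

8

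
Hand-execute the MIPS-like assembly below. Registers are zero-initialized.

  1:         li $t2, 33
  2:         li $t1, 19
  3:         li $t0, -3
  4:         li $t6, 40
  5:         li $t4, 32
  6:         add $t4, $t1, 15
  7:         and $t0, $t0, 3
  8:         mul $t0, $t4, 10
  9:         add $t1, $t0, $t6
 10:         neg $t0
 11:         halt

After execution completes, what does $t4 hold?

34

li $t2, 33 → $t2=33
li $t1, 19 → $t1=19
li $t0, -3 → $t0=-3
li $t6, 40 → $t6=40
li $t4, 32 → $t4=32
add $t4, $t1, 15 → $t4=19+15=34
and $t0, $t0, 3 → $t0=(-3)&3=1
mul $t0, $t4, 10 → $t0=34*10=340
add $t1, $t0, $t6 → $t1=340+40=380
neg $t0 → $t0=-(340)=-340
halt.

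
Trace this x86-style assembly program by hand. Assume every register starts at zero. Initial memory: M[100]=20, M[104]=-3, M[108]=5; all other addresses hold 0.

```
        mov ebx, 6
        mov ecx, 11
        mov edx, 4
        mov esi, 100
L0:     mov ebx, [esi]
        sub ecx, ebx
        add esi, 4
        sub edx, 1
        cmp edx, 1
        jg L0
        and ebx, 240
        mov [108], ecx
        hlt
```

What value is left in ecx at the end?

mov ebx, 6 → ebx=6
mov ecx, 11 → ecx=11
mov edx, 4 → edx=4
mov esi, 100 → esi=100
mov ebx, [esi] → ebx=M[100]=20
sub ecx, ebx → ecx=11-20=-9
add esi, 4 → esi=100+4=104
sub edx, 1 → edx=4-1=3
cmp edx, 1  (cmp 3,1)
jg L0: taken
mov ebx, [esi] → ebx=M[104]=-3
sub ecx, ebx → ecx=(-9)-(-3)=-6
add esi, 4 → esi=104+4=108
sub edx, 1 → edx=3-1=2
cmp edx, 1  (cmp 2,1)
jg L0: taken
mov ebx, [esi] → ebx=M[108]=5
sub ecx, ebx → ecx=(-6)-5=-11
add esi, 4 → esi=108+4=112
sub edx, 1 → edx=2-1=1
cmp edx, 1  (cmp 1,1)
jg L0: not taken
and ebx, 240 → ebx=5&240=0
mov [108], ecx → M[108]=-11
halt.

-11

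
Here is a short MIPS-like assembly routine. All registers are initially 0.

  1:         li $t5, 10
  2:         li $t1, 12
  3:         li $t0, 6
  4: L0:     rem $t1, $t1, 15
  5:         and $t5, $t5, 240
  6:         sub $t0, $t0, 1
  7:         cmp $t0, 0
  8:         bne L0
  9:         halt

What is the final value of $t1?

after li $t5, 10: $t5=10
after li $t1, 12: $t1=12
after li $t0, 6: $t0=6
after rem $t1, $t1, 15: $t1=12%15=12
after and $t5, $t5, 240: $t5=10&240=0
after sub $t0, $t0, 1: $t0=6-1=5
cmp $t0, 0  (cmp 5,0)
bne L0: taken
after rem $t1, $t1, 15: $t1=12%15=12
after and $t5, $t5, 240: $t5=0&240=0
after sub $t0, $t0, 1: $t0=5-1=4
cmp $t0, 0  (cmp 4,0)
bne L0: taken
after rem $t1, $t1, 15: $t1=12%15=12
after and $t5, $t5, 240: $t5=0&240=0
after sub $t0, $t0, 1: $t0=4-1=3
cmp $t0, 0  (cmp 3,0)
bne L0: taken
after rem $t1, $t1, 15: $t1=12%15=12
after and $t5, $t5, 240: $t5=0&240=0
after sub $t0, $t0, 1: $t0=3-1=2
cmp $t0, 0  (cmp 2,0)
bne L0: taken
after rem $t1, $t1, 15: $t1=12%15=12
after and $t5, $t5, 240: $t5=0&240=0
after sub $t0, $t0, 1: $t0=2-1=1
cmp $t0, 0  (cmp 1,0)
bne L0: taken
after rem $t1, $t1, 15: $t1=12%15=12
after and $t5, $t5, 240: $t5=0&240=0
after sub $t0, $t0, 1: $t0=1-1=0
cmp $t0, 0  (cmp 0,0)
bne L0: not taken
halt.

12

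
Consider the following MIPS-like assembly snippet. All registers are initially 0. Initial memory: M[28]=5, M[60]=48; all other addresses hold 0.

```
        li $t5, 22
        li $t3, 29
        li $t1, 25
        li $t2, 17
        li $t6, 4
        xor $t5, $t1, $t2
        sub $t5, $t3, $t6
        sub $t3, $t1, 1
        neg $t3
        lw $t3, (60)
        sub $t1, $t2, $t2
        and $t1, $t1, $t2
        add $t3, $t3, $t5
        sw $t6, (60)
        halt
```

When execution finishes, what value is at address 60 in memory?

li $t5, 22 → $t5=22
li $t3, 29 → $t3=29
li $t1, 25 → $t1=25
li $t2, 17 → $t2=17
li $t6, 4 → $t6=4
xor $t5, $t1, $t2 → $t5=25^17=8
sub $t5, $t3, $t6 → $t5=29-4=25
sub $t3, $t1, 1 → $t3=25-1=24
neg $t3 → $t3=-(24)=-24
lw $t3, (60) → $t3=M[60]=48
sub $t1, $t2, $t2 → $t1=17-17=0
and $t1, $t1, $t2 → $t1=0&17=0
add $t3, $t3, $t5 → $t3=48+25=73
sw $t6, (60) → M[60]=4
halt.

4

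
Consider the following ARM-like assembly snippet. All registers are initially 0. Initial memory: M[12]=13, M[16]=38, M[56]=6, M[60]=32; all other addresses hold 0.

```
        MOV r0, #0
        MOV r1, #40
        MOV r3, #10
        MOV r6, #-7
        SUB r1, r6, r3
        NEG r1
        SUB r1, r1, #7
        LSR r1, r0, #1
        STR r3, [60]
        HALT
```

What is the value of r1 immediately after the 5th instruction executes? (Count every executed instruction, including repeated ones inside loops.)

MOV r0, #0 → r0=0
MOV r1, #40 → r1=40
MOV r3, #10 → r3=10
MOV r6, #-7 → r6=-7
SUB r1, r6, r3 → r1=(-7)-10=-17
After step 5: r1 = -17.

-17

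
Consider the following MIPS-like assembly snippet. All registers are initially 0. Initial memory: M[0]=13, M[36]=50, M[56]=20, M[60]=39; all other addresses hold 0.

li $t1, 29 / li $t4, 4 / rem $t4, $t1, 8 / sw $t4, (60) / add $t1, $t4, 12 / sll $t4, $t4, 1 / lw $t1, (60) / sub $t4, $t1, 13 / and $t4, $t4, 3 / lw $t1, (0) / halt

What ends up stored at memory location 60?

$t1=29
$t4=4
$t4=29%8=5
sw $t4, (60) → M[60]=5
$t1=5+12=17
$t4=5<<1=10
$t1=M[60]=5
$t4=5-13=-8
$t4=(-8)&3=0
$t1=M[0]=13
halt.

5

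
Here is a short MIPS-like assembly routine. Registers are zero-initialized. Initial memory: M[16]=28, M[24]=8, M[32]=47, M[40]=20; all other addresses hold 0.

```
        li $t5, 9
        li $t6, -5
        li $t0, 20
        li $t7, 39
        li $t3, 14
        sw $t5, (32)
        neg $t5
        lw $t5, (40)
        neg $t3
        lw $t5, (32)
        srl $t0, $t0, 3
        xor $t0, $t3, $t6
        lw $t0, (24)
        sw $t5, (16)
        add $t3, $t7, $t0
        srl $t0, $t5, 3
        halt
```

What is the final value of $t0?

1

after li $t5, 9: $t5=9
after li $t6, -5: $t6=-5
after li $t0, 20: $t0=20
after li $t7, 39: $t7=39
after li $t3, 14: $t3=14
sw $t5, (32) → M[32]=9
after neg $t5: $t5=-(9)=-9
after lw $t5, (40): $t5=M[40]=20
after neg $t3: $t3=-(14)=-14
after lw $t5, (32): $t5=M[32]=9
after srl $t0, $t0, 3: $t0=20>>3=2
after xor $t0, $t3, $t6: $t0=(-14)^(-5)=9
after lw $t0, (24): $t0=M[24]=8
sw $t5, (16) → M[16]=9
after add $t3, $t7, $t0: $t3=39+8=47
after srl $t0, $t5, 3: $t0=9>>3=1
halt.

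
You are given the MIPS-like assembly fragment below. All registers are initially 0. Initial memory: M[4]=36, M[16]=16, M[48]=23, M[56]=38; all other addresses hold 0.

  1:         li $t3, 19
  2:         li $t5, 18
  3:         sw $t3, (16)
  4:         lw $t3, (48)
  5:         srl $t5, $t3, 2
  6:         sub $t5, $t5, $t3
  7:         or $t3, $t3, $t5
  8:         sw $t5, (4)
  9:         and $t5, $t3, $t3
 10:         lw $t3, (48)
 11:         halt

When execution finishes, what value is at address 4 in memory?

-18

$t3=19
$t5=18
sw $t3, (16) → M[16]=19
$t3=M[48]=23
$t5=23>>2=5
$t5=5-23=-18
$t3=23|(-18)=-1
sw $t5, (4) → M[4]=-18
$t5=(-1)&(-1)=-1
$t3=M[48]=23
halt.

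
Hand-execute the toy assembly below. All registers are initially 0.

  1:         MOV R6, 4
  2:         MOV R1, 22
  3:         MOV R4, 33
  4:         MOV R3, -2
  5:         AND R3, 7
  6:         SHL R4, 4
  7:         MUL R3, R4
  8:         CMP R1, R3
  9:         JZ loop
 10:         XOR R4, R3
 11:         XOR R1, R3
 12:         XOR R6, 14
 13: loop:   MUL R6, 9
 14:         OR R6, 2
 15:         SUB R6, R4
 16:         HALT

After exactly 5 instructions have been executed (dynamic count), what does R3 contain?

MOV R6, 4 → R6=4
MOV R1, 22 → R1=22
MOV R4, 33 → R4=33
MOV R3, -2 → R3=-2
AND R3, 7 → R3=(-2)&7=6
After step 5: R3 = 6.

6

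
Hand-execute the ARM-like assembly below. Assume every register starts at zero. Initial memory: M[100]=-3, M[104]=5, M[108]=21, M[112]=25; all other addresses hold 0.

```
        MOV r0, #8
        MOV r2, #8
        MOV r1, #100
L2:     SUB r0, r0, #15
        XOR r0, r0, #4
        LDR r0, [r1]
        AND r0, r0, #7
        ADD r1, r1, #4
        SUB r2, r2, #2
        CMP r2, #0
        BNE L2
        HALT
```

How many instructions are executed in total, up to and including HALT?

36

MOV r0, #8 → r0=8
MOV r2, #8 → r2=8
MOV r1, #100 → r1=100
SUB r0, r0, #15 → r0=8-15=-7
XOR r0, r0, #4 → r0=(-7)^4=-3
LDR r0, [r1] → r0=M[100]=-3
AND r0, r0, #7 → r0=(-3)&7=5
ADD r1, r1, #4 → r1=100+4=104
SUB r2, r2, #2 → r2=8-2=6
CMP r2, #0  (cmp 6,0)
BNE L2: taken
SUB r0, r0, #15 → r0=5-15=-10
XOR r0, r0, #4 → r0=(-10)^4=-14
LDR r0, [r1] → r0=M[104]=5
AND r0, r0, #7 → r0=5&7=5
ADD r1, r1, #4 → r1=104+4=108
SUB r2, r2, #2 → r2=6-2=4
CMP r2, #0  (cmp 4,0)
BNE L2: taken
SUB r0, r0, #15 → r0=5-15=-10
XOR r0, r0, #4 → r0=(-10)^4=-14
LDR r0, [r1] → r0=M[108]=21
AND r0, r0, #7 → r0=21&7=5
ADD r1, r1, #4 → r1=108+4=112
SUB r2, r2, #2 → r2=4-2=2
CMP r2, #0  (cmp 2,0)
BNE L2: taken
SUB r0, r0, #15 → r0=5-15=-10
XOR r0, r0, #4 → r0=(-10)^4=-14
LDR r0, [r1] → r0=M[112]=25
AND r0, r0, #7 → r0=25&7=1
ADD r1, r1, #4 → r1=112+4=116
SUB r2, r2, #2 → r2=2-2=0
CMP r2, #0  (cmp 0,0)
BNE L2: not taken
halt.
Total executed instructions: 36.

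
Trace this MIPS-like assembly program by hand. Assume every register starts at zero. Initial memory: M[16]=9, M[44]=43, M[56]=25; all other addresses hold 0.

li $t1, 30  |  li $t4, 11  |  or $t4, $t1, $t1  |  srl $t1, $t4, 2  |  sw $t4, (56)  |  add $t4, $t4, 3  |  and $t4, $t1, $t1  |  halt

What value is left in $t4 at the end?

after li $t1, 30: $t1=30
after li $t4, 11: $t4=11
after or $t4, $t1, $t1: $t4=30|30=30
after srl $t1, $t4, 2: $t1=30>>2=7
sw $t4, (56) → M[56]=30
after add $t4, $t4, 3: $t4=30+3=33
after and $t4, $t1, $t1: $t4=7&7=7
halt.

7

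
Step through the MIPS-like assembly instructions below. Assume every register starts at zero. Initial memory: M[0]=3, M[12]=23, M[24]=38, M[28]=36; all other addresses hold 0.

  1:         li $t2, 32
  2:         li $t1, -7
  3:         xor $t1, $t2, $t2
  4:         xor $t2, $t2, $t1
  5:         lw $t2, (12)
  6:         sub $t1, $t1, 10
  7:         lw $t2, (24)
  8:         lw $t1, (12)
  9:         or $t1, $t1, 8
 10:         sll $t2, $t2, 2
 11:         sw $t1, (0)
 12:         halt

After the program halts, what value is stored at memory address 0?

31

li $t2, 32 → $t2=32
li $t1, -7 → $t1=-7
xor $t1, $t2, $t2 → $t1=32^32=0
xor $t2, $t2, $t1 → $t2=32^0=32
lw $t2, (12) → $t2=M[12]=23
sub $t1, $t1, 10 → $t1=0-10=-10
lw $t2, (24) → $t2=M[24]=38
lw $t1, (12) → $t1=M[12]=23
or $t1, $t1, 8 → $t1=23|8=31
sll $t2, $t2, 2 → $t2=38<<2=152
sw $t1, (0) → M[0]=31
halt.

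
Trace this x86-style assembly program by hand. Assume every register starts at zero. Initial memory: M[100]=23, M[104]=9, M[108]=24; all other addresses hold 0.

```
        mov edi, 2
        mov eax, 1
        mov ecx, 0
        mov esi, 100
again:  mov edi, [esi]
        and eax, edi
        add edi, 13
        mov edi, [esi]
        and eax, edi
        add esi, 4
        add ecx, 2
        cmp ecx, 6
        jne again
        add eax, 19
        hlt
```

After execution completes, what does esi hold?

112

mov edi, 2 → edi=2
mov eax, 1 → eax=1
mov ecx, 0 → ecx=0
mov esi, 100 → esi=100
mov edi, [esi] → edi=M[100]=23
and eax, edi → eax=1&23=1
add edi, 13 → edi=23+13=36
mov edi, [esi] → edi=M[100]=23
and eax, edi → eax=1&23=1
add esi, 4 → esi=100+4=104
add ecx, 2 → ecx=0+2=2
cmp ecx, 6  (cmp 2,6)
jne again: taken
mov edi, [esi] → edi=M[104]=9
and eax, edi → eax=1&9=1
add edi, 13 → edi=9+13=22
mov edi, [esi] → edi=M[104]=9
and eax, edi → eax=1&9=1
add esi, 4 → esi=104+4=108
add ecx, 2 → ecx=2+2=4
cmp ecx, 6  (cmp 4,6)
jne again: taken
mov edi, [esi] → edi=M[108]=24
and eax, edi → eax=1&24=0
add edi, 13 → edi=24+13=37
mov edi, [esi] → edi=M[108]=24
and eax, edi → eax=0&24=0
add esi, 4 → esi=108+4=112
add ecx, 2 → ecx=4+2=6
cmp ecx, 6  (cmp 6,6)
jne again: not taken
add eax, 19 → eax=0+19=19
halt.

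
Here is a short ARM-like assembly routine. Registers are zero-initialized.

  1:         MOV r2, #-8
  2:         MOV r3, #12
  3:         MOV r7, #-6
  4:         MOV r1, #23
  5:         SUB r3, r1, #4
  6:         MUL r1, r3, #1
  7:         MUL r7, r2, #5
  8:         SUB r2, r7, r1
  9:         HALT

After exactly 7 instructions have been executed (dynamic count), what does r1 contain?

19

MOV r2, #-8 → r2=-8
MOV r3, #12 → r3=12
MOV r7, #-6 → r7=-6
MOV r1, #23 → r1=23
SUB r3, r1, #4 → r3=23-4=19
MUL r1, r3, #1 → r1=19*1=19
MUL r7, r2, #5 → r7=(-8)*5=-40
After step 7: r1 = 19.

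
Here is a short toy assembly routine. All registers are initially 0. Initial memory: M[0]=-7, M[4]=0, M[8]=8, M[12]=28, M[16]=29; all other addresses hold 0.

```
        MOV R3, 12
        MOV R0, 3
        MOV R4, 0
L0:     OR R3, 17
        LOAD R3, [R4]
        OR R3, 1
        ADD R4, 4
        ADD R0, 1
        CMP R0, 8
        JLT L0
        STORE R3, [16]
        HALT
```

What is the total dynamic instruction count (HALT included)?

R3=12
R0=3
R4=0
R3=12|17=29
R3=M[0]=-7
R3=(-7)|1=-7
R4=0+4=4
R0=3+1=4
CMP R0, 8  (cmp 4,8)
JLT L0: taken
R3=(-7)|17=-7
R3=M[4]=0
R3=0|1=1
R4=4+4=8
R0=4+1=5
CMP R0, 8  (cmp 5,8)
JLT L0: taken
R3=1|17=17
R3=M[8]=8
R3=8|1=9
R4=8+4=12
R0=5+1=6
CMP R0, 8  (cmp 6,8)
JLT L0: taken
R3=9|17=25
R3=M[12]=28
R3=28|1=29
R4=12+4=16
R0=6+1=7
CMP R0, 8  (cmp 7,8)
JLT L0: taken
R3=29|17=29
R3=M[16]=29
R3=29|1=29
R4=16+4=20
R0=7+1=8
CMP R0, 8  (cmp 8,8)
JLT L0: not taken
STORE R3, [16] → M[16]=29
halt.
Total executed instructions: 40.

40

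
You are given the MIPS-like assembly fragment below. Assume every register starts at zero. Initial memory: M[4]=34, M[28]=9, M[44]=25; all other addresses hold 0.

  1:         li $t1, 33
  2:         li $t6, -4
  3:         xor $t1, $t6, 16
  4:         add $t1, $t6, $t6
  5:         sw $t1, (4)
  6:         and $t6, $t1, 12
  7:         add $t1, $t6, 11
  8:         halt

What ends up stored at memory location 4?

-8

after li $t1, 33: $t1=33
after li $t6, -4: $t6=-4
after xor $t1, $t6, 16: $t1=(-4)^16=-20
after add $t1, $t6, $t6: $t1=(-4)+(-4)=-8
sw $t1, (4) → M[4]=-8
after and $t6, $t1, 12: $t6=(-8)&12=8
after add $t1, $t6, 11: $t1=8+11=19
halt.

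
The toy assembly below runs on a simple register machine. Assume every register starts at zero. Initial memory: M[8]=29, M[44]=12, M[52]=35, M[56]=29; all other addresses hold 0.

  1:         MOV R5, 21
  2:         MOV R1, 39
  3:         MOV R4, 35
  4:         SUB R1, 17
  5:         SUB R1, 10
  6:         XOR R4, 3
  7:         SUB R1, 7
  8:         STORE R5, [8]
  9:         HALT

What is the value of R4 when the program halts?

R5=21
R1=39
R4=35
R1=39-17=22
R1=22-10=12
R4=35^3=32
R1=12-7=5
STORE R5, [8] → M[8]=21
halt.

32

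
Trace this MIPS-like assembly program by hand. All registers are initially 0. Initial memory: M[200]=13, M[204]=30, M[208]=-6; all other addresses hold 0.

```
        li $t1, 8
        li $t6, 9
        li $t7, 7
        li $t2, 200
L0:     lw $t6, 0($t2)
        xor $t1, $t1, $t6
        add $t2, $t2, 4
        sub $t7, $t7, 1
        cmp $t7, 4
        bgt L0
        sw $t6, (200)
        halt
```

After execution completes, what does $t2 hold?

212

$t1=8
$t6=9
$t7=7
$t2=200
$t6=M[200]=13
$t1=8^13=5
$t2=200+4=204
$t7=7-1=6
cmp $t7, 4  (cmp 6,4)
bgt L0: taken
$t6=M[204]=30
$t1=5^30=27
$t2=204+4=208
$t7=6-1=5
cmp $t7, 4  (cmp 5,4)
bgt L0: taken
$t6=M[208]=-6
$t1=27^(-6)=-31
$t2=208+4=212
$t7=5-1=4
cmp $t7, 4  (cmp 4,4)
bgt L0: not taken
sw $t6, (200) → M[200]=-6
halt.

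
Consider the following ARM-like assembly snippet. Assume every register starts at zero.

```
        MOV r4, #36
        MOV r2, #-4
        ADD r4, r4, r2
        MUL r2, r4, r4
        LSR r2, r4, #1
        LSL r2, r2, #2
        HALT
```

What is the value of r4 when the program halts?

after MOV r4, #36: r4=36
after MOV r2, #-4: r2=-4
after ADD r4, r4, r2: r4=36+(-4)=32
after MUL r2, r4, r4: r2=32*32=1024
after LSR r2, r4, #1: r2=32>>1=16
after LSL r2, r2, #2: r2=16<<2=64
halt.

32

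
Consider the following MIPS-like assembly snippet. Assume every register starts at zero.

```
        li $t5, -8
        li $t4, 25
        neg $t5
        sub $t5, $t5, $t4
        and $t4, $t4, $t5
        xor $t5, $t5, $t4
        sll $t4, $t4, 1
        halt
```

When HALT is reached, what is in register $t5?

-26

after li $t5, -8: $t5=-8
after li $t4, 25: $t4=25
after neg $t5: $t5=-(-8)=8
after sub $t5, $t5, $t4: $t5=8-25=-17
after and $t4, $t4, $t5: $t4=25&(-17)=9
after xor $t5, $t5, $t4: $t5=(-17)^9=-26
after sll $t4, $t4, 1: $t4=9<<1=18
halt.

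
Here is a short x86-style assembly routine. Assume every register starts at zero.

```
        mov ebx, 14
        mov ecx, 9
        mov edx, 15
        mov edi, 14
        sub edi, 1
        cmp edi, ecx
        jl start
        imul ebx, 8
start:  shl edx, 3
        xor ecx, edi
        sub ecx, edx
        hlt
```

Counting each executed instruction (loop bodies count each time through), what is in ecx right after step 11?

after mov ebx, 14: ebx=14
after mov ecx, 9: ecx=9
after mov edx, 15: edx=15
after mov edi, 14: edi=14
after sub edi, 1: edi=14-1=13
cmp edi, ecx  (cmp 13,9)
jl start: not taken
after imul ebx, 8: ebx=14*8=112
after shl edx, 3: edx=15<<3=120
after xor ecx, edi: ecx=9^13=4
after sub ecx, edx: ecx=4-120=-116
After step 11: ecx = -116.

-116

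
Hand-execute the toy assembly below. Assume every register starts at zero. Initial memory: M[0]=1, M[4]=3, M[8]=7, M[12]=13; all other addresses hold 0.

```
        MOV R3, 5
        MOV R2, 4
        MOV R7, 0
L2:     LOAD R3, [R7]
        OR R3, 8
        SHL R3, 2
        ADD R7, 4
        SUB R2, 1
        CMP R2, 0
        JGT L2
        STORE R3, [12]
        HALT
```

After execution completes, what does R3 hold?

52

R3=5
R2=4
R7=0
R3=M[0]=1
R3=1|8=9
R3=9<<2=36
R7=0+4=4
R2=4-1=3
CMP R2, 0  (cmp 3,0)
JGT L2: taken
R3=M[4]=3
R3=3|8=11
R3=11<<2=44
R7=4+4=8
R2=3-1=2
CMP R2, 0  (cmp 2,0)
JGT L2: taken
R3=M[8]=7
R3=7|8=15
R3=15<<2=60
R7=8+4=12
R2=2-1=1
CMP R2, 0  (cmp 1,0)
JGT L2: taken
R3=M[12]=13
R3=13|8=13
R3=13<<2=52
R7=12+4=16
R2=1-1=0
CMP R2, 0  (cmp 0,0)
JGT L2: not taken
STORE R3, [12] → M[12]=52
halt.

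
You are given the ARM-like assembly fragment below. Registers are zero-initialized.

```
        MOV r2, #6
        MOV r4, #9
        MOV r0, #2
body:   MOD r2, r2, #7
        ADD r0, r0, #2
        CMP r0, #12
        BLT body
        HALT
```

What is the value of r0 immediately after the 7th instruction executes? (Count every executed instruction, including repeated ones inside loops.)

after MOV r2, #6: r2=6
after MOV r4, #9: r4=9
after MOV r0, #2: r0=2
after MOD r2, r2, #7: r2=6%7=6
after ADD r0, r0, #2: r0=2+2=4
CMP r0, #12  (cmp 4,12)
BLT body: taken
After step 7: r0 = 4.

4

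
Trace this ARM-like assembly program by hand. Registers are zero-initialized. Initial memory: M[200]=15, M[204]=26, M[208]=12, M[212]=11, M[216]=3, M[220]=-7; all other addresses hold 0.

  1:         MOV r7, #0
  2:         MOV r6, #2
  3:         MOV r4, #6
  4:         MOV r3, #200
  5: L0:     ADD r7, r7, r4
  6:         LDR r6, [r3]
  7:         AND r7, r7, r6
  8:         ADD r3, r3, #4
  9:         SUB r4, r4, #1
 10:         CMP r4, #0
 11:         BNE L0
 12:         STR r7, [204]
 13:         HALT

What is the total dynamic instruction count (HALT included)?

48

MOV r7, #0 → r7=0
MOV r6, #2 → r6=2
MOV r4, #6 → r4=6
MOV r3, #200 → r3=200
ADD r7, r7, r4 → r7=0+6=6
LDR r6, [r3] → r6=M[200]=15
AND r7, r7, r6 → r7=6&15=6
ADD r3, r3, #4 → r3=200+4=204
SUB r4, r4, #1 → r4=6-1=5
CMP r4, #0  (cmp 5,0)
BNE L0: taken
ADD r7, r7, r4 → r7=6+5=11
LDR r6, [r3] → r6=M[204]=26
AND r7, r7, r6 → r7=11&26=10
ADD r3, r3, #4 → r3=204+4=208
SUB r4, r4, #1 → r4=5-1=4
CMP r4, #0  (cmp 4,0)
BNE L0: taken
ADD r7, r7, r4 → r7=10+4=14
LDR r6, [r3] → r6=M[208]=12
AND r7, r7, r6 → r7=14&12=12
ADD r3, r3, #4 → r3=208+4=212
SUB r4, r4, #1 → r4=4-1=3
CMP r4, #0  (cmp 3,0)
BNE L0: taken
ADD r7, r7, r4 → r7=12+3=15
LDR r6, [r3] → r6=M[212]=11
AND r7, r7, r6 → r7=15&11=11
ADD r3, r3, #4 → r3=212+4=216
SUB r4, r4, #1 → r4=3-1=2
CMP r4, #0  (cmp 2,0)
BNE L0: taken
ADD r7, r7, r4 → r7=11+2=13
LDR r6, [r3] → r6=M[216]=3
AND r7, r7, r6 → r7=13&3=1
ADD r3, r3, #4 → r3=216+4=220
SUB r4, r4, #1 → r4=2-1=1
CMP r4, #0  (cmp 1,0)
BNE L0: taken
ADD r7, r7, r4 → r7=1+1=2
LDR r6, [r3] → r6=M[220]=-7
AND r7, r7, r6 → r7=2&(-7)=0
ADD r3, r3, #4 → r3=220+4=224
SUB r4, r4, #1 → r4=1-1=0
CMP r4, #0  (cmp 0,0)
BNE L0: not taken
STR r7, [204] → M[204]=0
halt.
Total executed instructions: 48.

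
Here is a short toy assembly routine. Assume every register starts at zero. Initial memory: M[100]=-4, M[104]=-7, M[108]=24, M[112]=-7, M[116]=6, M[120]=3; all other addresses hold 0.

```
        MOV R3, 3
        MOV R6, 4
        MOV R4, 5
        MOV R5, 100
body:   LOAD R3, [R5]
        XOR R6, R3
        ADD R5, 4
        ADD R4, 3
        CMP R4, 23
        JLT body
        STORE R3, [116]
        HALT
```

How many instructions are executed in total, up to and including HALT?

42

MOV R3, 3 → R3=3
MOV R6, 4 → R6=4
MOV R4, 5 → R4=5
MOV R5, 100 → R5=100
LOAD R3, [R5] → R3=M[100]=-4
XOR R6, R3 → R6=4^(-4)=-8
ADD R5, 4 → R5=100+4=104
ADD R4, 3 → R4=5+3=8
CMP R4, 23  (cmp 8,23)
JLT body: taken
LOAD R3, [R5] → R3=M[104]=-7
XOR R6, R3 → R6=(-8)^(-7)=1
ADD R5, 4 → R5=104+4=108
ADD R4, 3 → R4=8+3=11
CMP R4, 23  (cmp 11,23)
JLT body: taken
LOAD R3, [R5] → R3=M[108]=24
XOR R6, R3 → R6=1^24=25
ADD R5, 4 → R5=108+4=112
ADD R4, 3 → R4=11+3=14
CMP R4, 23  (cmp 14,23)
JLT body: taken
LOAD R3, [R5] → R3=M[112]=-7
XOR R6, R3 → R6=25^(-7)=-32
ADD R5, 4 → R5=112+4=116
ADD R4, 3 → R4=14+3=17
CMP R4, 23  (cmp 17,23)
JLT body: taken
LOAD R3, [R5] → R3=M[116]=6
XOR R6, R3 → R6=(-32)^6=-26
ADD R5, 4 → R5=116+4=120
ADD R4, 3 → R4=17+3=20
CMP R4, 23  (cmp 20,23)
JLT body: taken
LOAD R3, [R5] → R3=M[120]=3
XOR R6, R3 → R6=(-26)^3=-27
ADD R5, 4 → R5=120+4=124
ADD R4, 3 → R4=20+3=23
CMP R4, 23  (cmp 23,23)
JLT body: not taken
STORE R3, [116] → M[116]=3
halt.
Total executed instructions: 42.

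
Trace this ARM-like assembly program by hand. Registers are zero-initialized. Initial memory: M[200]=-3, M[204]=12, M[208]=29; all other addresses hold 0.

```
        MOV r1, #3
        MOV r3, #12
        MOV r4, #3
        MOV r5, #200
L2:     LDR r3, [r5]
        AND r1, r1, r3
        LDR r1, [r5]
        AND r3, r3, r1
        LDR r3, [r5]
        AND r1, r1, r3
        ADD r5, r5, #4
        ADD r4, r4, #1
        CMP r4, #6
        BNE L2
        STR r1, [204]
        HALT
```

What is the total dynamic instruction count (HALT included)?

r1=3
r3=12
r4=3
r5=200
r3=M[200]=-3
r1=3&(-3)=1
r1=M[200]=-3
r3=(-3)&(-3)=-3
r3=M[200]=-3
r1=(-3)&(-3)=-3
r5=200+4=204
r4=3+1=4
CMP r4, #6  (cmp 4,6)
BNE L2: taken
r3=M[204]=12
r1=(-3)&12=12
r1=M[204]=12
r3=12&12=12
r3=M[204]=12
r1=12&12=12
r5=204+4=208
r4=4+1=5
CMP r4, #6  (cmp 5,6)
BNE L2: taken
r3=M[208]=29
r1=12&29=12
r1=M[208]=29
r3=29&29=29
r3=M[208]=29
r1=29&29=29
r5=208+4=212
r4=5+1=6
CMP r4, #6  (cmp 6,6)
BNE L2: not taken
STR r1, [204] → M[204]=29
halt.
Total executed instructions: 36.

36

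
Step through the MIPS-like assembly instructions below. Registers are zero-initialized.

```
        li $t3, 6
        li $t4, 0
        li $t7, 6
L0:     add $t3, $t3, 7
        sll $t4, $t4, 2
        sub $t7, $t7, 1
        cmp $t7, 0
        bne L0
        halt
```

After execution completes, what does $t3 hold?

li $t3, 6 → $t3=6
li $t4, 0 → $t4=0
li $t7, 6 → $t7=6
add $t3, $t3, 7 → $t3=6+7=13
sll $t4, $t4, 2 → $t4=0<<2=0
sub $t7, $t7, 1 → $t7=6-1=5
cmp $t7, 0  (cmp 5,0)
bne L0: taken
add $t3, $t3, 7 → $t3=13+7=20
sll $t4, $t4, 2 → $t4=0<<2=0
sub $t7, $t7, 1 → $t7=5-1=4
cmp $t7, 0  (cmp 4,0)
bne L0: taken
add $t3, $t3, 7 → $t3=20+7=27
sll $t4, $t4, 2 → $t4=0<<2=0
sub $t7, $t7, 1 → $t7=4-1=3
cmp $t7, 0  (cmp 3,0)
bne L0: taken
add $t3, $t3, 7 → $t3=27+7=34
sll $t4, $t4, 2 → $t4=0<<2=0
sub $t7, $t7, 1 → $t7=3-1=2
cmp $t7, 0  (cmp 2,0)
bne L0: taken
add $t3, $t3, 7 → $t3=34+7=41
sll $t4, $t4, 2 → $t4=0<<2=0
sub $t7, $t7, 1 → $t7=2-1=1
cmp $t7, 0  (cmp 1,0)
bne L0: taken
add $t3, $t3, 7 → $t3=41+7=48
sll $t4, $t4, 2 → $t4=0<<2=0
sub $t7, $t7, 1 → $t7=1-1=0
cmp $t7, 0  (cmp 0,0)
bne L0: not taken
halt.

48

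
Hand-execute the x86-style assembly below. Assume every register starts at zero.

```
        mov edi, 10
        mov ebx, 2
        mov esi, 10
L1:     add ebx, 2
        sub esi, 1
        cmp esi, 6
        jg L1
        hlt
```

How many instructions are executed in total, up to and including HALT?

20

after mov edi, 10: edi=10
after mov ebx, 2: ebx=2
after mov esi, 10: esi=10
after add ebx, 2: ebx=2+2=4
after sub esi, 1: esi=10-1=9
cmp esi, 6  (cmp 9,6)
jg L1: taken
after add ebx, 2: ebx=4+2=6
after sub esi, 1: esi=9-1=8
cmp esi, 6  (cmp 8,6)
jg L1: taken
after add ebx, 2: ebx=6+2=8
after sub esi, 1: esi=8-1=7
cmp esi, 6  (cmp 7,6)
jg L1: taken
after add ebx, 2: ebx=8+2=10
after sub esi, 1: esi=7-1=6
cmp esi, 6  (cmp 6,6)
jg L1: not taken
halt.
Total executed instructions: 20.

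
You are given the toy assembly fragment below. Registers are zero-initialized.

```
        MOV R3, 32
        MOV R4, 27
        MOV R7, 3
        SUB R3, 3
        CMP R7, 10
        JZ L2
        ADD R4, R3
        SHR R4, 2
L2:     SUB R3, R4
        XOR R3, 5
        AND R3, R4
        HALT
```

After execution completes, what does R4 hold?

14

after MOV R3, 32: R3=32
after MOV R4, 27: R4=27
after MOV R7, 3: R7=3
after SUB R3, 3: R3=32-3=29
CMP R7, 10  (cmp 3,10)
JZ L2: not taken
after ADD R4, R3: R4=27+29=56
after SHR R4, 2: R4=56>>2=14
after SUB R3, R4: R3=29-14=15
after XOR R3, 5: R3=15^5=10
after AND R3, R4: R3=10&14=10
halt.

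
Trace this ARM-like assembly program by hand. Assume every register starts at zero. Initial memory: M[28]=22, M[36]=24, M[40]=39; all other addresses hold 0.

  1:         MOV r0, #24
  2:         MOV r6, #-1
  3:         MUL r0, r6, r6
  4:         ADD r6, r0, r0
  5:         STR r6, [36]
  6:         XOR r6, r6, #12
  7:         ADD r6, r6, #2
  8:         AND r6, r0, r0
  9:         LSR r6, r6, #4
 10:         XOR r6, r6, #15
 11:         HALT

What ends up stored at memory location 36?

2

MOV r0, #24 → r0=24
MOV r6, #-1 → r6=-1
MUL r0, r6, r6 → r0=(-1)*(-1)=1
ADD r6, r0, r0 → r6=1+1=2
STR r6, [36] → M[36]=2
XOR r6, r6, #12 → r6=2^12=14
ADD r6, r6, #2 → r6=14+2=16
AND r6, r0, r0 → r6=1&1=1
LSR r6, r6, #4 → r6=1>>4=0
XOR r6, r6, #15 → r6=0^15=15
halt.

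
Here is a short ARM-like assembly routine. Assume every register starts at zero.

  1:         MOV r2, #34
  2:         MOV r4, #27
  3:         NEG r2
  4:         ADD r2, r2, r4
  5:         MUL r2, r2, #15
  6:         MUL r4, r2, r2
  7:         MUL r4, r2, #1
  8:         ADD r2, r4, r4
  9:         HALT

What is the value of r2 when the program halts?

r2=34
r4=27
r2=-(34)=-34
r2=(-34)+27=-7
r2=(-7)*15=-105
r4=(-105)*(-105)=11025
r4=(-105)*1=-105
r2=(-105)+(-105)=-210
halt.

-210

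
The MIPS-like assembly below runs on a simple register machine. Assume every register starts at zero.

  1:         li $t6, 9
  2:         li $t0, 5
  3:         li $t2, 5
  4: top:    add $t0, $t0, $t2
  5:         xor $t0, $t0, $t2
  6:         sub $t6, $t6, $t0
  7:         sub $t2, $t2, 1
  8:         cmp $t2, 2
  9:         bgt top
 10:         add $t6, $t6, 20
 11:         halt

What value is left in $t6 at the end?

li $t6, 9 → $t6=9
li $t0, 5 → $t0=5
li $t2, 5 → $t2=5
add $t0, $t0, $t2 → $t0=5+5=10
xor $t0, $t0, $t2 → $t0=10^5=15
sub $t6, $t6, $t0 → $t6=9-15=-6
sub $t2, $t2, 1 → $t2=5-1=4
cmp $t2, 2  (cmp 4,2)
bgt top: taken
add $t0, $t0, $t2 → $t0=15+4=19
xor $t0, $t0, $t2 → $t0=19^4=23
sub $t6, $t6, $t0 → $t6=(-6)-23=-29
sub $t2, $t2, 1 → $t2=4-1=3
cmp $t2, 2  (cmp 3,2)
bgt top: taken
add $t0, $t0, $t2 → $t0=23+3=26
xor $t0, $t0, $t2 → $t0=26^3=25
sub $t6, $t6, $t0 → $t6=(-29)-25=-54
sub $t2, $t2, 1 → $t2=3-1=2
cmp $t2, 2  (cmp 2,2)
bgt top: not taken
add $t6, $t6, 20 → $t6=(-54)+20=-34
halt.

-34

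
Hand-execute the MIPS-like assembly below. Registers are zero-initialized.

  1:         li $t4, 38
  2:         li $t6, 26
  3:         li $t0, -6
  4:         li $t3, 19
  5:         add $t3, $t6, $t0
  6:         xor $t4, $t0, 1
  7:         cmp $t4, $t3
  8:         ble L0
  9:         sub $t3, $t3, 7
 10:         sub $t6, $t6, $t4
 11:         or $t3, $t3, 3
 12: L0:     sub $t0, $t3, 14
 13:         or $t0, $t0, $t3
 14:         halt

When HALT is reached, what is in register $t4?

-5

li $t4, 38 → $t4=38
li $t6, 26 → $t6=26
li $t0, -6 → $t0=-6
li $t3, 19 → $t3=19
add $t3, $t6, $t0 → $t3=26+(-6)=20
xor $t4, $t0, 1 → $t4=(-6)^1=-5
cmp $t4, $t3  (cmp -5,20)
ble L0: taken
sub $t0, $t3, 14 → $t0=20-14=6
or $t0, $t0, $t3 → $t0=6|20=22
halt.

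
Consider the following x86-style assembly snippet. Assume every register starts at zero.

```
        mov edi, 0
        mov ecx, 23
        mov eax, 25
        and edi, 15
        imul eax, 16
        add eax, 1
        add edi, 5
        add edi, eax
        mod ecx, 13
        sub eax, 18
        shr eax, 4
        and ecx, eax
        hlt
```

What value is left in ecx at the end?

2

mov edi, 0 → edi=0
mov ecx, 23 → ecx=23
mov eax, 25 → eax=25
and edi, 15 → edi=0&15=0
imul eax, 16 → eax=25*16=400
add eax, 1 → eax=400+1=401
add edi, 5 → edi=0+5=5
add edi, eax → edi=5+401=406
mod ecx, 13 → ecx=23%13=10
sub eax, 18 → eax=401-18=383
shr eax, 4 → eax=383>>4=23
and ecx, eax → ecx=10&23=2
halt.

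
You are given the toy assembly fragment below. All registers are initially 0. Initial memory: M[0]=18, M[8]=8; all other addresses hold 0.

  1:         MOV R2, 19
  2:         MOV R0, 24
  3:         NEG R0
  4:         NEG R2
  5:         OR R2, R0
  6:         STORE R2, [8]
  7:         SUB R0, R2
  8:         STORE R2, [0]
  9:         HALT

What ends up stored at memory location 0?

R2=19
R0=24
R0=-(24)=-24
R2=-(19)=-19
R2=(-19)|(-24)=-19
STORE R2, [8] → M[8]=-19
R0=(-24)-(-19)=-5
STORE R2, [0] → M[0]=-19
halt.

-19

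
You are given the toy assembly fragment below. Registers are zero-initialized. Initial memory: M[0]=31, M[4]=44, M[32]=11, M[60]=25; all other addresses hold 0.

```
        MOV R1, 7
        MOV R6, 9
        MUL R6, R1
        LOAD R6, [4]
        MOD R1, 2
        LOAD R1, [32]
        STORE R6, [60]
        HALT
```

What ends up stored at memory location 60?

44

after MOV R1, 7: R1=7
after MOV R6, 9: R6=9
after MUL R6, R1: R6=9*7=63
after LOAD R6, [4]: R6=M[4]=44
after MOD R1, 2: R1=7%2=1
after LOAD R1, [32]: R1=M[32]=11
STORE R6, [60] → M[60]=44
halt.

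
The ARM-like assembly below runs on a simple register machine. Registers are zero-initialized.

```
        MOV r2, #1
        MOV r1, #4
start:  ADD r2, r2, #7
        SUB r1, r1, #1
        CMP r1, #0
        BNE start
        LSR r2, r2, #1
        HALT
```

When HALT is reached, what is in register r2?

14

MOV r2, #1 → r2=1
MOV r1, #4 → r1=4
ADD r2, r2, #7 → r2=1+7=8
SUB r1, r1, #1 → r1=4-1=3
CMP r1, #0  (cmp 3,0)
BNE start: taken
ADD r2, r2, #7 → r2=8+7=15
SUB r1, r1, #1 → r1=3-1=2
CMP r1, #0  (cmp 2,0)
BNE start: taken
ADD r2, r2, #7 → r2=15+7=22
SUB r1, r1, #1 → r1=2-1=1
CMP r1, #0  (cmp 1,0)
BNE start: taken
ADD r2, r2, #7 → r2=22+7=29
SUB r1, r1, #1 → r1=1-1=0
CMP r1, #0  (cmp 0,0)
BNE start: not taken
LSR r2, r2, #1 → r2=29>>1=14
halt.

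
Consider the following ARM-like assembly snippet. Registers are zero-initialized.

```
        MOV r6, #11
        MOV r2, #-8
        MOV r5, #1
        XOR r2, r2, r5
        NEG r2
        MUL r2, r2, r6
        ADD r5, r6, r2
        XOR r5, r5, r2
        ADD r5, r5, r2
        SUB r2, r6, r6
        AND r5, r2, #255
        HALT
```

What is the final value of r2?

0

after MOV r6, #11: r6=11
after MOV r2, #-8: r2=-8
after MOV r5, #1: r5=1
after XOR r2, r2, r5: r2=(-8)^1=-7
after NEG r2: r2=-(-7)=7
after MUL r2, r2, r6: r2=7*11=77
after ADD r5, r6, r2: r5=11+77=88
after XOR r5, r5, r2: r5=88^77=21
after ADD r5, r5, r2: r5=21+77=98
after SUB r2, r6, r6: r2=11-11=0
after AND r5, r2, #255: r5=0&255=0
halt.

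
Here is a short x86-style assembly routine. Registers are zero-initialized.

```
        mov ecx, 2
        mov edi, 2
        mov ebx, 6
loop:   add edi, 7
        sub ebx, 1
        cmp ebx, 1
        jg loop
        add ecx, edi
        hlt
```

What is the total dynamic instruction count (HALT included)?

mov ecx, 2 → ecx=2
mov edi, 2 → edi=2
mov ebx, 6 → ebx=6
add edi, 7 → edi=2+7=9
sub ebx, 1 → ebx=6-1=5
cmp ebx, 1  (cmp 5,1)
jg loop: taken
add edi, 7 → edi=9+7=16
sub ebx, 1 → ebx=5-1=4
cmp ebx, 1  (cmp 4,1)
jg loop: taken
add edi, 7 → edi=16+7=23
sub ebx, 1 → ebx=4-1=3
cmp ebx, 1  (cmp 3,1)
jg loop: taken
add edi, 7 → edi=23+7=30
sub ebx, 1 → ebx=3-1=2
cmp ebx, 1  (cmp 2,1)
jg loop: taken
add edi, 7 → edi=30+7=37
sub ebx, 1 → ebx=2-1=1
cmp ebx, 1  (cmp 1,1)
jg loop: not taken
add ecx, edi → ecx=2+37=39
halt.
Total executed instructions: 25.

25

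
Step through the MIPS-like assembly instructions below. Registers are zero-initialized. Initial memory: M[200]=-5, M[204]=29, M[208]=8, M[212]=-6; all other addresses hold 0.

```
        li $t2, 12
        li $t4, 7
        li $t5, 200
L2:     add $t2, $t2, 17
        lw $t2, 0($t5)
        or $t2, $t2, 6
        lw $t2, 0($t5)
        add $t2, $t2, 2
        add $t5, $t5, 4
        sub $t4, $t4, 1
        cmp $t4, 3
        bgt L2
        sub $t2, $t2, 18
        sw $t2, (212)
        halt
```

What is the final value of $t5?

after li $t2, 12: $t2=12
after li $t4, 7: $t4=7
after li $t5, 200: $t5=200
after add $t2, $t2, 17: $t2=12+17=29
after lw $t2, 0($t5): $t2=M[200]=-5
after or $t2, $t2, 6: $t2=(-5)|6=-1
after lw $t2, 0($t5): $t2=M[200]=-5
after add $t2, $t2, 2: $t2=(-5)+2=-3
after add $t5, $t5, 4: $t5=200+4=204
after sub $t4, $t4, 1: $t4=7-1=6
cmp $t4, 3  (cmp 6,3)
bgt L2: taken
after add $t2, $t2, 17: $t2=(-3)+17=14
after lw $t2, 0($t5): $t2=M[204]=29
after or $t2, $t2, 6: $t2=29|6=31
after lw $t2, 0($t5): $t2=M[204]=29
after add $t2, $t2, 2: $t2=29+2=31
after add $t5, $t5, 4: $t5=204+4=208
after sub $t4, $t4, 1: $t4=6-1=5
cmp $t4, 3  (cmp 5,3)
bgt L2: taken
after add $t2, $t2, 17: $t2=31+17=48
after lw $t2, 0($t5): $t2=M[208]=8
after or $t2, $t2, 6: $t2=8|6=14
after lw $t2, 0($t5): $t2=M[208]=8
after add $t2, $t2, 2: $t2=8+2=10
after add $t5, $t5, 4: $t5=208+4=212
after sub $t4, $t4, 1: $t4=5-1=4
cmp $t4, 3  (cmp 4,3)
bgt L2: taken
after add $t2, $t2, 17: $t2=10+17=27
after lw $t2, 0($t5): $t2=M[212]=-6
after or $t2, $t2, 6: $t2=(-6)|6=-2
after lw $t2, 0($t5): $t2=M[212]=-6
after add $t2, $t2, 2: $t2=(-6)+2=-4
after add $t5, $t5, 4: $t5=212+4=216
after sub $t4, $t4, 1: $t4=4-1=3
cmp $t4, 3  (cmp 3,3)
bgt L2: not taken
after sub $t2, $t2, 18: $t2=(-4)-18=-22
sw $t2, (212) → M[212]=-22
halt.

216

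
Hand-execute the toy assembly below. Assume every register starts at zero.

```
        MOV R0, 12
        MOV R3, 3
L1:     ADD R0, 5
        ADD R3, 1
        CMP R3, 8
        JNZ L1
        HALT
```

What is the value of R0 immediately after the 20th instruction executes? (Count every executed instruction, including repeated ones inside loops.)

MOV R0, 12 → R0=12
MOV R3, 3 → R3=3
ADD R0, 5 → R0=12+5=17
ADD R3, 1 → R3=3+1=4
CMP R3, 8  (cmp 4,8)
JNZ L1: taken
ADD R0, 5 → R0=17+5=22
ADD R3, 1 → R3=4+1=5
CMP R3, 8  (cmp 5,8)
JNZ L1: taken
ADD R0, 5 → R0=22+5=27
ADD R3, 1 → R3=5+1=6
CMP R3, 8  (cmp 6,8)
JNZ L1: taken
ADD R0, 5 → R0=27+5=32
ADD R3, 1 → R3=6+1=7
CMP R3, 8  (cmp 7,8)
JNZ L1: taken
ADD R0, 5 → R0=32+5=37
ADD R3, 1 → R3=7+1=8
After step 20: R0 = 37.

37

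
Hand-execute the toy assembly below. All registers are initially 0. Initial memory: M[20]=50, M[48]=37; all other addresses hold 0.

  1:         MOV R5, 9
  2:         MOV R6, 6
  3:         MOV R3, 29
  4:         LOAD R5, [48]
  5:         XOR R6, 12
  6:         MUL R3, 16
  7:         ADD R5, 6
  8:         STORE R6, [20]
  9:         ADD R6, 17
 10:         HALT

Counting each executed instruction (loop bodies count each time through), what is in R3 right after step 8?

464

MOV R5, 9 → R5=9
MOV R6, 6 → R6=6
MOV R3, 29 → R3=29
LOAD R5, [48] → R5=M[48]=37
XOR R6, 12 → R6=6^12=10
MUL R3, 16 → R3=29*16=464
ADD R5, 6 → R5=37+6=43
STORE R6, [20] → M[20]=10
After step 8: R3 = 464.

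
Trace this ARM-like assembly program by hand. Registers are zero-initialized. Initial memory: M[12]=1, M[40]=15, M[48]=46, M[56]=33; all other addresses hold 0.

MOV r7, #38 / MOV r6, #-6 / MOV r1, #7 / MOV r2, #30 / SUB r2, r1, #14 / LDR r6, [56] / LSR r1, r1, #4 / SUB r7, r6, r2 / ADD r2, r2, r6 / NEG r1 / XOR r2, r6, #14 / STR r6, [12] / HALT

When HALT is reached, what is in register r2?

after MOV r7, #38: r7=38
after MOV r6, #-6: r6=-6
after MOV r1, #7: r1=7
after MOV r2, #30: r2=30
after SUB r2, r1, #14: r2=7-14=-7
after LDR r6, [56]: r6=M[56]=33
after LSR r1, r1, #4: r1=7>>4=0
after SUB r7, r6, r2: r7=33-(-7)=40
after ADD r2, r2, r6: r2=(-7)+33=26
after NEG r1: r1=-(0)=0
after XOR r2, r6, #14: r2=33^14=47
STR r6, [12] → M[12]=33
halt.

47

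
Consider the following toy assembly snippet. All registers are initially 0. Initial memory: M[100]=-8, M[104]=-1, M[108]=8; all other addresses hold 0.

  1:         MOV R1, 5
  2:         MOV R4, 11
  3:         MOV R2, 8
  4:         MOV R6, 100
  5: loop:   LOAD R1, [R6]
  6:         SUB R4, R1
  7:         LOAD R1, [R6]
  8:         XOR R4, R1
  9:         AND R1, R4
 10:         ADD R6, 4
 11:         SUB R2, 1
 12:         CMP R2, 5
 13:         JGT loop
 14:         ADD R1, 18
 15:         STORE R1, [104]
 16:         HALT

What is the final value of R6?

112

R1=5
R4=11
R2=8
R6=100
R1=M[100]=-8
R4=11-(-8)=19
R1=M[100]=-8
R4=19^(-8)=-21
R1=(-8)&(-21)=-24
R6=100+4=104
R2=8-1=7
CMP R2, 5  (cmp 7,5)
JGT loop: taken
R1=M[104]=-1
R4=(-21)-(-1)=-20
R1=M[104]=-1
R4=(-20)^(-1)=19
R1=(-1)&19=19
R6=104+4=108
R2=7-1=6
CMP R2, 5  (cmp 6,5)
JGT loop: taken
R1=M[108]=8
R4=19-8=11
R1=M[108]=8
R4=11^8=3
R1=8&3=0
R6=108+4=112
R2=6-1=5
CMP R2, 5  (cmp 5,5)
JGT loop: not taken
R1=0+18=18
STORE R1, [104] → M[104]=18
halt.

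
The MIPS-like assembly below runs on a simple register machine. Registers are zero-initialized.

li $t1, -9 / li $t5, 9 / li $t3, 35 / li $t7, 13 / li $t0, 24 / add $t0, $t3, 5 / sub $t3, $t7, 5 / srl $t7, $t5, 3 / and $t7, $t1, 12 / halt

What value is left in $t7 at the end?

4

$t1=-9
$t5=9
$t3=35
$t7=13
$t0=24
$t0=35+5=40
$t3=13-5=8
$t7=9>>3=1
$t7=(-9)&12=4
halt.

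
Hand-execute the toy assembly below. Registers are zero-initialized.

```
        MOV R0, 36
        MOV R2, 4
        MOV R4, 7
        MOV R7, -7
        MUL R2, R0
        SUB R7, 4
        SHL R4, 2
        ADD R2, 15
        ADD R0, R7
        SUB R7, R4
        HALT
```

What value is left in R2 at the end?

159

MOV R0, 36 → R0=36
MOV R2, 4 → R2=4
MOV R4, 7 → R4=7
MOV R7, -7 → R7=-7
MUL R2, R0 → R2=4*36=144
SUB R7, 4 → R7=(-7)-4=-11
SHL R4, 2 → R4=7<<2=28
ADD R2, 15 → R2=144+15=159
ADD R0, R7 → R0=36+(-11)=25
SUB R7, R4 → R7=(-11)-28=-39
halt.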